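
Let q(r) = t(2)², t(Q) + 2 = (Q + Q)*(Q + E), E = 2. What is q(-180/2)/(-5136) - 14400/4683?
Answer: -6239689/2004324 ≈ -3.1131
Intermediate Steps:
t(Q) = -2 + 2*Q*(2 + Q) (t(Q) = -2 + (Q + Q)*(Q + 2) = -2 + (2*Q)*(2 + Q) = -2 + 2*Q*(2 + Q))
q(r) = 196 (q(r) = (-2 + 2*2² + 4*2)² = (-2 + 2*4 + 8)² = (-2 + 8 + 8)² = 14² = 196)
q(-180/2)/(-5136) - 14400/4683 = 196/(-5136) - 14400/4683 = 196*(-1/5136) - 14400*1/4683 = -49/1284 - 4800/1561 = -6239689/2004324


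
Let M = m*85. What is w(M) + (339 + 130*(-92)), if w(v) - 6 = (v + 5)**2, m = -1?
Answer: -5215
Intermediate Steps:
M = -85 (M = -1*85 = -85)
w(v) = 6 + (5 + v)**2 (w(v) = 6 + (v + 5)**2 = 6 + (5 + v)**2)
w(M) + (339 + 130*(-92)) = (6 + (5 - 85)**2) + (339 + 130*(-92)) = (6 + (-80)**2) + (339 - 11960) = (6 + 6400) - 11621 = 6406 - 11621 = -5215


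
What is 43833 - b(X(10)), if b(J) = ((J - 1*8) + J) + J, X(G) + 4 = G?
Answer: 43823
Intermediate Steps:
X(G) = -4 + G
b(J) = -8 + 3*J (b(J) = ((J - 8) + J) + J = ((-8 + J) + J) + J = (-8 + 2*J) + J = -8 + 3*J)
43833 - b(X(10)) = 43833 - (-8 + 3*(-4 + 10)) = 43833 - (-8 + 3*6) = 43833 - (-8 + 18) = 43833 - 1*10 = 43833 - 10 = 43823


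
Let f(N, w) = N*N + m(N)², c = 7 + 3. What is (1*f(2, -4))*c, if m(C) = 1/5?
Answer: 202/5 ≈ 40.400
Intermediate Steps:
m(C) = ⅕
c = 10
f(N, w) = 1/25 + N² (f(N, w) = N*N + (⅕)² = N² + 1/25 = 1/25 + N²)
(1*f(2, -4))*c = (1*(1/25 + 2²))*10 = (1*(1/25 + 4))*10 = (1*(101/25))*10 = (101/25)*10 = 202/5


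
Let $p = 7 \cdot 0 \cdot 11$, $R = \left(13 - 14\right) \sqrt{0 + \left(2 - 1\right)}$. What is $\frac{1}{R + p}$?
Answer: $-1$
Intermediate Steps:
$R = -1$ ($R = - \sqrt{0 + \left(2 - 1\right)} = - \sqrt{0 + 1} = - \sqrt{1} = \left(-1\right) 1 = -1$)
$p = 0$ ($p = 0 \cdot 11 = 0$)
$\frac{1}{R + p} = \frac{1}{-1 + 0} = \frac{1}{-1} = -1$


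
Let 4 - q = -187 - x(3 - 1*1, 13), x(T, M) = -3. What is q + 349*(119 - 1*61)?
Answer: 20430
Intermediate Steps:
q = 188 (q = 4 - (-187 - 1*(-3)) = 4 - (-187 + 3) = 4 - 1*(-184) = 4 + 184 = 188)
q + 349*(119 - 1*61) = 188 + 349*(119 - 1*61) = 188 + 349*(119 - 61) = 188 + 349*58 = 188 + 20242 = 20430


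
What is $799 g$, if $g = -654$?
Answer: $-522546$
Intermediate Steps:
$799 g = 799 \left(-654\right) = -522546$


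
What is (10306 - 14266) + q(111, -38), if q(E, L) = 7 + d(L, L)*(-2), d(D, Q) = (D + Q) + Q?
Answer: -3725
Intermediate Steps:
d(D, Q) = D + 2*Q
q(E, L) = 7 - 6*L (q(E, L) = 7 + (L + 2*L)*(-2) = 7 + (3*L)*(-2) = 7 - 6*L)
(10306 - 14266) + q(111, -38) = (10306 - 14266) + (7 - 6*(-38)) = -3960 + (7 + 228) = -3960 + 235 = -3725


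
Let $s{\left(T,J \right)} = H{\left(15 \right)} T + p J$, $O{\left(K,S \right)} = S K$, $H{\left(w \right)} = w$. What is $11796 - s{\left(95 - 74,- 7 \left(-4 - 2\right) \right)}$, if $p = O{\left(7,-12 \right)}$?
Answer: $15009$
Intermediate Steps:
$O{\left(K,S \right)} = K S$
$p = -84$ ($p = 7 \left(-12\right) = -84$)
$s{\left(T,J \right)} = - 84 J + 15 T$ ($s{\left(T,J \right)} = 15 T - 84 J = - 84 J + 15 T$)
$11796 - s{\left(95 - 74,- 7 \left(-4 - 2\right) \right)} = 11796 - \left(- 84 \left(- 7 \left(-4 - 2\right)\right) + 15 \left(95 - 74\right)\right) = 11796 - \left(- 84 \left(\left(-7\right) \left(-6\right)\right) + 15 \left(95 - 74\right)\right) = 11796 - \left(\left(-84\right) 42 + 15 \cdot 21\right) = 11796 - \left(-3528 + 315\right) = 11796 - -3213 = 11796 + 3213 = 15009$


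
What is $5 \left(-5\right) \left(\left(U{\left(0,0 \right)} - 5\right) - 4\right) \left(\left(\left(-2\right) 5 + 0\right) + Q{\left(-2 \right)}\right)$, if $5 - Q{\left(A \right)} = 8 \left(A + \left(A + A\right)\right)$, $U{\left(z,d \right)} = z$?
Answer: $9675$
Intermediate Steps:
$Q{\left(A \right)} = 5 - 24 A$ ($Q{\left(A \right)} = 5 - 8 \left(A + \left(A + A\right)\right) = 5 - 8 \left(A + 2 A\right) = 5 - 8 \cdot 3 A = 5 - 24 A$)
$5 \left(-5\right) \left(\left(U{\left(0,0 \right)} - 5\right) - 4\right) \left(\left(\left(-2\right) 5 + 0\right) + Q{\left(-2 \right)}\right) = 5 \left(-5\right) \left(\left(0 - 5\right) - 4\right) \left(\left(\left(-2\right) 5 + 0\right) + \left(5 - -48\right)\right) = - 25 \left(-5 - 4\right) \left(\left(-10 + 0\right) + \left(5 + 48\right)\right) = \left(-25\right) \left(-9\right) \left(-10 + 53\right) = 225 \cdot 43 = 9675$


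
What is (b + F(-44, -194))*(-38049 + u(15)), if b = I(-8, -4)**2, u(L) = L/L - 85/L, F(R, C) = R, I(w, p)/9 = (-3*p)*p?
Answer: -21300159380/3 ≈ -7.1001e+9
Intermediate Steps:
I(w, p) = -27*p**2 (I(w, p) = 9*((-3*p)*p) = 9*(-3*p**2) = -27*p**2)
u(L) = 1 - 85/L
b = 186624 (b = (-27*(-4)**2)**2 = (-27*16)**2 = (-432)**2 = 186624)
(b + F(-44, -194))*(-38049 + u(15)) = (186624 - 44)*(-38049 + (-85 + 15)/15) = 186580*(-38049 + (1/15)*(-70)) = 186580*(-38049 - 14/3) = 186580*(-114161/3) = -21300159380/3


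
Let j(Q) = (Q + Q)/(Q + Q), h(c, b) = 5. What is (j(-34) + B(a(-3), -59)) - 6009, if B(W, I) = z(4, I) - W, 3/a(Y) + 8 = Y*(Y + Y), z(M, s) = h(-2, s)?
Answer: -60033/10 ≈ -6003.3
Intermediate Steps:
j(Q) = 1 (j(Q) = (2*Q)/((2*Q)) = (2*Q)*(1/(2*Q)) = 1)
z(M, s) = 5
a(Y) = 3/(-8 + 2*Y**2) (a(Y) = 3/(-8 + Y*(Y + Y)) = 3/(-8 + Y*(2*Y)) = 3/(-8 + 2*Y**2))
B(W, I) = 5 - W
(j(-34) + B(a(-3), -59)) - 6009 = (1 + (5 - 3/(2*(-4 + (-3)**2)))) - 6009 = (1 + (5 - 3/(2*(-4 + 9)))) - 6009 = (1 + (5 - 3/(2*5))) - 6009 = (1 + (5 - 1*3/10)) - 6009 = (1 + (5 - 3/10)) - 6009 = (1 + 47/10) - 6009 = 57/10 - 6009 = -60033/10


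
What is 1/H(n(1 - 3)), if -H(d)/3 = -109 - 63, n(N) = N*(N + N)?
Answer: 1/516 ≈ 0.0019380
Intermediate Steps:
n(N) = 2*N**2 (n(N) = N*(2*N) = 2*N**2)
H(d) = 516 (H(d) = -3*(-109 - 63) = -3*(-172) = 516)
1/H(n(1 - 3)) = 1/516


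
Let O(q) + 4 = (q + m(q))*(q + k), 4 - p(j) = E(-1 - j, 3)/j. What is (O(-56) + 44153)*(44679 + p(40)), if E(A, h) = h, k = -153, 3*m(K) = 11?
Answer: 14768600371/6 ≈ 2.4614e+9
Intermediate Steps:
m(K) = 11/3 (m(K) = (⅓)*11 = 11/3)
p(j) = 4 - 3/j
O(q) = -4 + (-153 + q)*(11/3 + q) (O(q) = -4 + (q + 11/3)*(q - 153) = -4 + (11/3 + q)*(-153 + q) = -4 + (-153 + q)*(11/3 + q))
(O(-56) + 44153)*(44679 + p(40)) = ((-565 + (-56)² - 448/3*(-56)) + 44153)*(44679 + (4 - 3/40)) = ((-565 + 3136 + 25088/3) + 44153)*(44679 + (4 - 3*1/40)) = (32801/3 + 44153)*(44679 + (4 - 3/40)) = 165260*(44679 + 157/40)/3 = (165260/3)*(1787317/40) = 14768600371/6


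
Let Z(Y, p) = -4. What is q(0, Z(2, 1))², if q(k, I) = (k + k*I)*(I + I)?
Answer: 0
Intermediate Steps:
q(k, I) = 2*I*(k + I*k) (q(k, I) = (k + I*k)*(2*I) = 2*I*(k + I*k))
q(0, Z(2, 1))² = (2*(-4)*0*(1 - 4))² = (2*(-4)*0*(-3))² = 0² = 0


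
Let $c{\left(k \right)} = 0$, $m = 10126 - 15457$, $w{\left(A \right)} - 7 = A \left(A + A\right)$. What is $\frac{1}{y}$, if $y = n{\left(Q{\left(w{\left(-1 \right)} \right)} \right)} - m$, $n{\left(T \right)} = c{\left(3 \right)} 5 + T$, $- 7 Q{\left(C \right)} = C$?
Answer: $\frac{7}{37308} \approx 0.00018763$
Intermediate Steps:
$w{\left(A \right)} = 7 + 2 A^{2}$ ($w{\left(A \right)} = 7 + A \left(A + A\right) = 7 + A 2 A = 7 + 2 A^{2}$)
$m = -5331$ ($m = 10126 - 15457 = -5331$)
$Q{\left(C \right)} = - \frac{C}{7}$
$n{\left(T \right)} = T$ ($n{\left(T \right)} = 0 \cdot 5 + T = 0 + T = T$)
$y = \frac{37308}{7}$ ($y = - \frac{7 + 2 \left(-1\right)^{2}}{7} - -5331 = - \frac{7 + 2 \cdot 1}{7} + 5331 = - \frac{7 + 2}{7} + 5331 = \left(- \frac{1}{7}\right) 9 + 5331 = - \frac{9}{7} + 5331 = \frac{37308}{7} \approx 5329.7$)
$\frac{1}{y} = \frac{1}{\frac{37308}{7}} = \frac{7}{37308}$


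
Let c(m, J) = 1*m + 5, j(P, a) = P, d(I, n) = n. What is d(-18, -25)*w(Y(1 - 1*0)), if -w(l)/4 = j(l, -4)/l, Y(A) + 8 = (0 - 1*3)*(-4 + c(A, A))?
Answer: 100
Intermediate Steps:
c(m, J) = 5 + m (c(m, J) = m + 5 = 5 + m)
Y(A) = -11 - 3*A (Y(A) = -8 + (0 - 1*3)*(-4 + (5 + A)) = -8 + (0 - 3)*(1 + A) = -8 - 3*(1 + A) = -8 + (-3 - 3*A) = -11 - 3*A)
w(l) = -4 (w(l) = -4*l/l = -4*1 = -4)
d(-18, -25)*w(Y(1 - 1*0)) = -25*(-4) = 100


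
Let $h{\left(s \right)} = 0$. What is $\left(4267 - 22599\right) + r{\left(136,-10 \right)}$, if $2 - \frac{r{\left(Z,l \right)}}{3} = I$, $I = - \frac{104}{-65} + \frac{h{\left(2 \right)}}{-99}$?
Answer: $- \frac{91654}{5} \approx -18331.0$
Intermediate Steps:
$I = \frac{8}{5}$ ($I = - \frac{104}{-65} + \frac{0}{-99} = \left(-104\right) \left(- \frac{1}{65}\right) + 0 \left(- \frac{1}{99}\right) = \frac{8}{5} + 0 = \frac{8}{5} \approx 1.6$)
$r{\left(Z,l \right)} = \frac{6}{5}$ ($r{\left(Z,l \right)} = 6 - \frac{24}{5} = \frac{6}{5}$)
$\left(4267 - 22599\right) + r{\left(136,-10 \right)} = \left(4267 - 22599\right) + \frac{6}{5} = -18332 + \frac{6}{5} = - \frac{91654}{5}$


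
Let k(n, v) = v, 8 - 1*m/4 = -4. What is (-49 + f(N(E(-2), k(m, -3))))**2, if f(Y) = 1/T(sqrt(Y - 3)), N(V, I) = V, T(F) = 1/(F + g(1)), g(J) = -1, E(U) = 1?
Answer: (50 - I*sqrt(2))**2 ≈ 2498.0 - 141.42*I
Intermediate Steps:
m = 48 (m = 32 - 4*(-4) = 32 + 16 = 48)
T(F) = 1/(-1 + F) (T(F) = 1/(F - 1) = 1/(-1 + F))
f(Y) = -1 + sqrt(-3 + Y) (f(Y) = 1/(1/(-1 + sqrt(Y - 3))) = 1/(1/(-1 + sqrt(-3 + Y))) = -1 + sqrt(-3 + Y))
(-49 + f(N(E(-2), k(m, -3))))**2 = (-49 + (-1 + sqrt(-3 + 1)))**2 = (-49 + (-1 + sqrt(-2)))**2 = (-49 + (-1 + I*sqrt(2)))**2 = (-50 + I*sqrt(2))**2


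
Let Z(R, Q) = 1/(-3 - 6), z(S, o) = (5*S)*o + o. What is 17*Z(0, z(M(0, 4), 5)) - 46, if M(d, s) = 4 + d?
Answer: -431/9 ≈ -47.889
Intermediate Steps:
z(S, o) = o + 5*S*o (z(S, o) = 5*S*o + o = o + 5*S*o)
Z(R, Q) = -⅑ (Z(R, Q) = 1/(-9) = -⅑)
17*Z(0, z(M(0, 4), 5)) - 46 = 17*(-⅑) - 46 = -17/9 - 46 = -431/9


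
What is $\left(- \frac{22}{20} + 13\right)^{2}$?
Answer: $\frac{14161}{100} \approx 141.61$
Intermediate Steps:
$\left(- \frac{22}{20} + 13\right)^{2} = \left(\left(-22\right) \frac{1}{20} + 13\right)^{2} = \left(- \frac{11}{10} + 13\right)^{2} = \left(\frac{119}{10}\right)^{2} = \frac{14161}{100}$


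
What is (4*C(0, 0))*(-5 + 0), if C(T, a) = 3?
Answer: -60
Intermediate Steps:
(4*C(0, 0))*(-5 + 0) = (4*3)*(-5 + 0) = 12*(-5) = -60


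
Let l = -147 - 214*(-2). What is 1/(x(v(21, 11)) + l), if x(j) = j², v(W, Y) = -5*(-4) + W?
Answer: 1/1962 ≈ 0.00050968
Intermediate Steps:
v(W, Y) = 20 + W
l = 281 (l = -147 + 428 = 281)
1/(x(v(21, 11)) + l) = 1/((20 + 21)² + 281) = 1/(41² + 281) = 1/(1681 + 281) = 1/1962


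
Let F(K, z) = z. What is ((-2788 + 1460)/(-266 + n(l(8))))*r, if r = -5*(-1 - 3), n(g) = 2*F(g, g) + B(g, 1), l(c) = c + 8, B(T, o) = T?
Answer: 13280/109 ≈ 121.83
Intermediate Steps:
l(c) = 8 + c
n(g) = 3*g (n(g) = 2*g + g = 3*g)
r = 20 (r = -5*(-4) = 20)
((-2788 + 1460)/(-266 + n(l(8))))*r = ((-2788 + 1460)/(-266 + 3*(8 + 8)))*20 = -1328/(-266 + 3*16)*20 = -1328/(-266 + 48)*20 = -1328/(-218)*20 = -1328*(-1/218)*20 = (664/109)*20 = 13280/109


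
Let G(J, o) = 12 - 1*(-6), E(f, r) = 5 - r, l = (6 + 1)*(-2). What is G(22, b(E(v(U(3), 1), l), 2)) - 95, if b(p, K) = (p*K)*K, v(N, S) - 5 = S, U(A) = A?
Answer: -77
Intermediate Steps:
v(N, S) = 5 + S
l = -14 (l = 7*(-2) = -14)
b(p, K) = p*K**2 (b(p, K) = (K*p)*K = p*K**2)
G(J, o) = 18 (G(J, o) = 12 + 6 = 18)
G(22, b(E(v(U(3), 1), l), 2)) - 95 = 18 - 95 = -77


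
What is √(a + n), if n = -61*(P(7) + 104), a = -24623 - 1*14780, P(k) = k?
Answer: I*√46174 ≈ 214.88*I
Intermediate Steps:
a = -39403 (a = -24623 - 14780 = -39403)
n = -6771 (n = -61*(7 + 104) = -61*111 = -6771)
√(a + n) = √(-39403 - 6771) = √(-46174) = I*√46174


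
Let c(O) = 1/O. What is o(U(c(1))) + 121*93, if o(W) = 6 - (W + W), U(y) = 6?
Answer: 11247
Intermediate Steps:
o(W) = 6 - 2*W
o(U(c(1))) + 121*93 = (6 - 2*6) + 121*93 = (6 - 12) + 11253 = -6 + 11253 = 11247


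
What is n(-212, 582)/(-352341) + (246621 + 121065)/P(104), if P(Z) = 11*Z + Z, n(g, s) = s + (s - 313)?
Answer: 21591631813/73286928 ≈ 294.62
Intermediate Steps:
n(g, s) = -313 + 2*s (n(g, s) = s + (-313 + s) = -313 + 2*s)
P(Z) = 12*Z
n(-212, 582)/(-352341) + (246621 + 121065)/P(104) = (-313 + 2*582)/(-352341) + (246621 + 121065)/((12*104)) = (-313 + 1164)*(-1/352341) + 367686/1248 = 851*(-1/352341) + 367686*(1/1248) = -851/352341 + 61281/208 = 21591631813/73286928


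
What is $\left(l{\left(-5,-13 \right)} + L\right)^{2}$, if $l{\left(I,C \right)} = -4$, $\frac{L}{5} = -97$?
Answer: $239121$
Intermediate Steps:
$L = -485$ ($L = 5 \left(-97\right) = -485$)
$\left(l{\left(-5,-13 \right)} + L\right)^{2} = \left(-4 - 485\right)^{2} = \left(-489\right)^{2} = 239121$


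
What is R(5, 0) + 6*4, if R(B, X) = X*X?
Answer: 24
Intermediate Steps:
R(B, X) = X²
R(5, 0) + 6*4 = 0² + 6*4 = 0 + 24 = 24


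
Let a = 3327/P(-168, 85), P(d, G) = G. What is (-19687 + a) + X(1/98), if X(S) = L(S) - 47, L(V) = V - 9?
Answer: -164133059/8330 ≈ -19704.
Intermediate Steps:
L(V) = -9 + V
X(S) = -56 + S (X(S) = (-9 + S) - 47 = -56 + S)
a = 3327/85 ≈ 39.141
(-19687 + a) + X(1/98) = (-19687 + 3327/85) + (-56 + 1/98) = -1670068/85 + (-56 + 1/98) = -1670068/85 - 5487/98 = -164133059/8330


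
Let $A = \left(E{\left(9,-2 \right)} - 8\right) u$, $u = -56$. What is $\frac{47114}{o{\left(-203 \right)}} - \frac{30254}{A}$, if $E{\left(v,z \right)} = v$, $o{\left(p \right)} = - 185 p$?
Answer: $\frac{81344811}{150220} \approx 541.5$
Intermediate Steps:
$A = -56$ ($A = \left(9 - 8\right) \left(-56\right) = 1 \left(-56\right) = -56$)
$\frac{47114}{o{\left(-203 \right)}} - \frac{30254}{A} = \frac{47114}{\left(-185\right) \left(-203\right)} - \frac{30254}{-56} = \frac{47114}{37555} - - \frac{2161}{4} = 47114 \cdot \frac{1}{37555} + \frac{2161}{4} = \frac{47114}{37555} + \frac{2161}{4} = \frac{81344811}{150220}$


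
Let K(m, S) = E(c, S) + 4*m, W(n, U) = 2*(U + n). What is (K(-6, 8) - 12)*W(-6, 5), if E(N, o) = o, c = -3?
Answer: 56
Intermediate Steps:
W(n, U) = 2*U + 2*n
K(m, S) = S + 4*m
(K(-6, 8) - 12)*W(-6, 5) = ((8 + 4*(-6)) - 12)*(2*5 + 2*(-6)) = ((8 - 24) - 12)*(10 - 12) = (-16 - 12)*(-2) = -28*(-2) = 56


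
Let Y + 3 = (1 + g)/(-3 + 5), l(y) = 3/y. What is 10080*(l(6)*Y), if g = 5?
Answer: 0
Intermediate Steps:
Y = 0 (Y = -3 + (1 + 5)/(-3 + 5) = -3 + 6/2 = -3 + 6*(1/2) = -3 + 3 = 0)
10080*(l(6)*Y) = 10080*((3/6)*0) = 10080*((3*(1/6))*0) = 10080*((1/2)*0) = 10080*0 = 0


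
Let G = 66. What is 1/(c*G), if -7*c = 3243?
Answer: -7/214038 ≈ -3.2704e-5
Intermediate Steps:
c = -3243/7 (c = -1/7*3243 = -3243/7 ≈ -463.29)
1/(c*G) = 1/(-3243/7*66) = 1/(-214038/7) = -7/214038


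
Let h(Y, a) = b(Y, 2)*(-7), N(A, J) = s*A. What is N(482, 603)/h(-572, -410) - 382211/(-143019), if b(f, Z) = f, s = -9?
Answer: 454978211/286324038 ≈ 1.5890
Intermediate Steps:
N(A, J) = -9*A
h(Y, a) = -7*Y (h(Y, a) = Y*(-7) = -7*Y)
N(482, 603)/h(-572, -410) - 382211/(-143019) = (-9*482)/((-7*(-572))) - 382211/(-143019) = -4338/4004 - 382211*(-1/143019) = -4338*1/4004 + 382211/143019 = -2169/2002 + 382211/143019 = 454978211/286324038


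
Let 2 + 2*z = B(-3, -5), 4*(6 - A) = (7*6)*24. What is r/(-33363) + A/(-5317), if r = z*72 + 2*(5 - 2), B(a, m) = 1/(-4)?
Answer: 2868691/59130357 ≈ 0.048515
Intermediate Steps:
B(a, m) = -¼
A = -246 (A = 6 - 7*6*24/4 = 6 - 21*24/2 = 6 - ¼*1008 = 6 - 252 = -246)
z = -9/8 (z = -1 + (½)*(-¼) = -1 - ⅛ = -9/8 ≈ -1.1250)
r = -75 (r = -9/8*72 + 2*(5 - 2) = -81 + 2*3 = -81 + 6 = -75)
r/(-33363) + A/(-5317) = -75/(-33363) - 246/(-5317) = -75*(-1/33363) - 246*(-1/5317) = 25/11121 + 246/5317 = 2868691/59130357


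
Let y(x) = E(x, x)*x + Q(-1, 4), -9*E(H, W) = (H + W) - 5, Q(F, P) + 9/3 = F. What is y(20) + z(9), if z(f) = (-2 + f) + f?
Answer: -592/9 ≈ -65.778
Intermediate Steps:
Q(F, P) = -3 + F
z(f) = -2 + 2*f
E(H, W) = 5/9 - H/9 - W/9 (E(H, W) = -((H + W) - 5)/9 = -(-5 + H + W)/9 = 5/9 - H/9 - W/9)
y(x) = -4 + x*(5/9 - 2*x/9) (y(x) = (5/9 - x/9 - x/9)*x + (-3 - 1) = (5/9 - 2*x/9)*x - 4 = x*(5/9 - 2*x/9) - 4 = -4 + x*(5/9 - 2*x/9))
y(20) + z(9) = (-4 - 1/9*20*(-5 + 2*20)) + (-2 + 2*9) = (-4 - 1/9*20*(-5 + 40)) + (-2 + 18) = (-4 - 1/9*20*35) + 16 = (-4 - 700/9) + 16 = -736/9 + 16 = -592/9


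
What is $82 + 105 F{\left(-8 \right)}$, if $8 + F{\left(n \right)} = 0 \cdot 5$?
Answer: $-758$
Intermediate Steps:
$F{\left(n \right)} = -8$ ($F{\left(n \right)} = -8 + 0 \cdot 5 = -8 + 0 = -8$)
$82 + 105 F{\left(-8 \right)} = 82 + 105 \left(-8\right) = 82 - 840 = -758$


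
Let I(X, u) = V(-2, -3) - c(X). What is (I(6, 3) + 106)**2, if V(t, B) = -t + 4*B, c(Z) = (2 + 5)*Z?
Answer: 2916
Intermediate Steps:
c(Z) = 7*Z
I(X, u) = -10 - 7*X (I(X, u) = (-1*(-2) + 4*(-3)) - 7*X = (2 - 12) - 7*X = -10 - 7*X)
(I(6, 3) + 106)**2 = ((-10 - 7*6) + 106)**2 = ((-10 - 42) + 106)**2 = (-52 + 106)**2 = 54**2 = 2916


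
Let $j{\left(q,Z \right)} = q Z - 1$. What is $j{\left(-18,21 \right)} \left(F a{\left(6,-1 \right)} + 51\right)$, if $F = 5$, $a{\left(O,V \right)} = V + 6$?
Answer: $-28804$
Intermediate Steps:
$a{\left(O,V \right)} = 6 + V$
$j{\left(q,Z \right)} = -1 + Z q$ ($j{\left(q,Z \right)} = Z q - 1 = -1 + Z q$)
$j{\left(-18,21 \right)} \left(F a{\left(6,-1 \right)} + 51\right) = \left(-1 + 21 \left(-18\right)\right) \left(5 \left(6 - 1\right) + 51\right) = \left(-1 - 378\right) \left(5 \cdot 5 + 51\right) = - 379 \left(25 + 51\right) = \left(-379\right) 76 = -28804$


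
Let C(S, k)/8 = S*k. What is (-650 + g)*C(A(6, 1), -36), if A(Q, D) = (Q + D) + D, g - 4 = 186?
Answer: 1059840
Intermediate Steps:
g = 190 (g = 4 + 186 = 190)
A(Q, D) = Q + 2*D (A(Q, D) = (D + Q) + D = Q + 2*D)
C(S, k) = 8*S*k (C(S, k) = 8*(S*k) = 8*S*k)
(-650 + g)*C(A(6, 1), -36) = (-650 + 190)*(8*(6 + 2*1)*(-36)) = -3680*(6 + 2)*(-36) = -3680*8*(-36) = -460*(-2304) = 1059840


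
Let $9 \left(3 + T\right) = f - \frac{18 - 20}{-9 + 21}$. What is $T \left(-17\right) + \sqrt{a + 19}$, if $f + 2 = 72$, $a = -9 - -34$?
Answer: $- \frac{4403}{54} + 2 \sqrt{11} \approx -74.904$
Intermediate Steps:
$a = 25$ ($a = -9 + 34 = 25$)
$f = 70$ ($f = -2 + 72 = 70$)
$T = \frac{259}{54}$ ($T = -3 + \frac{70 - \frac{18 - 20}{-9 + 21}}{9} = -3 + \frac{70 - - \frac{2}{12}}{9} = -3 + \frac{70 - \left(-2\right) \frac{1}{12}}{9} = -3 + \frac{70 - - \frac{1}{6}}{9} = -3 + \frac{70 + \frac{1}{6}}{9} = -3 + \frac{1}{9} \cdot \frac{421}{6} = -3 + \frac{421}{54} = \frac{259}{54} \approx 4.7963$)
$T \left(-17\right) + \sqrt{a + 19} = \frac{259}{54} \left(-17\right) + \sqrt{25 + 19} = - \frac{4403}{54} + \sqrt{44} = - \frac{4403}{54} + 2 \sqrt{11}$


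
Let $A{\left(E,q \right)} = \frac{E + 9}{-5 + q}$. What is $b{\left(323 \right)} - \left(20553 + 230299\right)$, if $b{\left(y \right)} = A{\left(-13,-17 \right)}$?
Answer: $- \frac{2759370}{11} \approx -2.5085 \cdot 10^{5}$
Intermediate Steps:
$A{\left(E,q \right)} = \frac{9 + E}{-5 + q}$
$b{\left(y \right)} = \frac{2}{11}$ ($b{\left(y \right)} = \frac{9 - 13}{-5 - 17} = \frac{1}{-22} \left(-4\right) = \left(- \frac{1}{22}\right) \left(-4\right) = \frac{2}{11}$)
$b{\left(323 \right)} - \left(20553 + 230299\right) = \frac{2}{11} - \left(20553 + 230299\right) = \frac{2}{11} - 250852 = - \frac{2759370}{11}$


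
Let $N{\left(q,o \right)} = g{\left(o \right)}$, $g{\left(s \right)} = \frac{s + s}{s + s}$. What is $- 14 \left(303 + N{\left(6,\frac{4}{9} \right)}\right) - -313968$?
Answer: $309712$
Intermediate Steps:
$g{\left(s \right)} = 1$ ($g{\left(s \right)} = \frac{2 s}{2 s} = 2 s \frac{1}{2 s} = 1$)
$N{\left(q,o \right)} = 1$
$- 14 \left(303 + N{\left(6,\frac{4}{9} \right)}\right) - -313968 = - 14 \left(303 + 1\right) - -313968 = \left(-14\right) 304 + 313968 = -4256 + 313968 = 309712$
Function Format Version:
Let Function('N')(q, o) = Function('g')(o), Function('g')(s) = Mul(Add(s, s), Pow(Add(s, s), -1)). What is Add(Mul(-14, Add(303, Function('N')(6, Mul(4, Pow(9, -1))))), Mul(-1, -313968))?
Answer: 309712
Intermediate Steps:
Function('g')(s) = 1 (Function('g')(s) = Mul(Mul(2, s), Pow(Mul(2, s), -1)) = Mul(Mul(2, s), Mul(Rational(1, 2), Pow(s, -1))) = 1)
Function('N')(q, o) = 1
Add(Mul(-14, Add(303, Function('N')(6, Mul(4, Pow(9, -1))))), Mul(-1, -313968)) = Add(Mul(-14, Add(303, 1)), Mul(-1, -313968)) = Add(Mul(-14, 304), 313968) = Add(-4256, 313968) = 309712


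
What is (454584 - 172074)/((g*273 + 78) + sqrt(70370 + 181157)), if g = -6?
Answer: -440715600/2182073 - 282510*sqrt(251527)/2182073 ≈ -266.90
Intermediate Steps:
(454584 - 172074)/((g*273 + 78) + sqrt(70370 + 181157)) = (454584 - 172074)/((-6*273 + 78) + sqrt(70370 + 181157)) = 282510/((-1638 + 78) + sqrt(251527)) = 282510/(-1560 + sqrt(251527))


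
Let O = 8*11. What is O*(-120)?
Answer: -10560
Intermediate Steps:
O = 88
O*(-120) = 88*(-120) = -10560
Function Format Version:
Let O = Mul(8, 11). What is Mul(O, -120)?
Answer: -10560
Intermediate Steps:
O = 88
Mul(O, -120) = Mul(88, -120) = -10560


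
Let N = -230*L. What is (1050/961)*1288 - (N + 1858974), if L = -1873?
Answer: -2199110804/961 ≈ -2.2884e+6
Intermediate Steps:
N = 430790 (N = -230*(-1873) = 430790)
(1050/961)*1288 - (N + 1858974) = (1050/961)*1288 - (430790 + 1858974) = (1050*(1/961))*1288 - 1*2289764 = (1050/961)*1288 - 2289764 = 1352400/961 - 2289764 = -2199110804/961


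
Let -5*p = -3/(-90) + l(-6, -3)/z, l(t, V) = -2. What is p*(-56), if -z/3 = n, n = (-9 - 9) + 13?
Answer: -28/25 ≈ -1.1200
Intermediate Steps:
n = -5 (n = -18 + 13 = -5)
z = 15 (z = -3*(-5) = 15)
p = 1/50 (p = -(-3/(-90) - 2/15)/5 = -(-3*(-1/90) - 2*1/15)/5 = -(1/30 - 2/15)/5 = -1/5*(-1/10) = 1/50 ≈ 0.020000)
p*(-56) = (1/50)*(-56) = -28/25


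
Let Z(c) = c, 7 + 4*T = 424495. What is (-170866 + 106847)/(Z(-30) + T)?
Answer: -64019/106092 ≈ -0.60343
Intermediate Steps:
T = 106122 (T = -7/4 + (¼)*424495 = -7/4 + 424495/4 = 106122)
(-170866 + 106847)/(Z(-30) + T) = (-170866 + 106847)/(-30 + 106122) = -64019/106092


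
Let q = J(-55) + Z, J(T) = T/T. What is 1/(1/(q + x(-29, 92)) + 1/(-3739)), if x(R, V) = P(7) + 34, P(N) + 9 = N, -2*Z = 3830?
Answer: -7036798/5621 ≈ -1251.9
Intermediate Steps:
Z = -1915 (Z = -1/2*3830 = -1915)
P(N) = -9 + N
J(T) = 1
x(R, V) = 32 (x(R, V) = (-9 + 7) + 34 = -2 + 34 = 32)
q = -1914 (q = 1 - 1915 = -1914)
1/(1/(q + x(-29, 92)) + 1/(-3739)) = 1/(1/(-1914 + 32) + 1/(-3739)) = 1/(1/(-1882) - 1/3739) = 1/(-1/1882 - 1/3739) = 1/(-5621/7036798) = -7036798/5621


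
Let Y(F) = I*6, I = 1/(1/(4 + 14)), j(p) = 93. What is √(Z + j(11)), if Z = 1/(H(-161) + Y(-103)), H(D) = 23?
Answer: 2*√399026/131 ≈ 9.6440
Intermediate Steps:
I = 18 (I = 1/(1/18) = 18)
Y(F) = 108 (Y(F) = 18*6 = 108)
Z = 1/131 (Z = 1/(23 + 108) = 1/131 ≈ 0.0076336)
√(Z + j(11)) = √(1/131 + 93) = √(12184/131) = 2*√399026/131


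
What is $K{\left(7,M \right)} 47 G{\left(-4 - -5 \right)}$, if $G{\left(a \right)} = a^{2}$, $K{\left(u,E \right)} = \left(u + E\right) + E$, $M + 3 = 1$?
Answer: $141$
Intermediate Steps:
$M = -2$ ($M = -3 + 1 = -2$)
$K{\left(u,E \right)} = u + 2 E$ ($K{\left(u,E \right)} = \left(E + u\right) + E = u + 2 E$)
$K{\left(7,M \right)} 47 G{\left(-4 - -5 \right)} = \left(7 + 2 \left(-2\right)\right) 47 \left(-4 - -5\right)^{2} = \left(7 - 4\right) 47 \left(-4 + 5\right)^{2} = 3 \cdot 47 \cdot 1^{2} = 141 \cdot 1 = 141$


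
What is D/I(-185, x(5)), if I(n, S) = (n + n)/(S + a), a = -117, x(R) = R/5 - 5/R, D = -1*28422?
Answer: -1662687/185 ≈ -8987.5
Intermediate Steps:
D = -28422
x(R) = -5/R + R/5 (x(R) = R*(⅕) - 5/R = R/5 - 5/R = -5/R + R/5)
I(n, S) = 2*n/(-117 + S) (I(n, S) = (n + n)/(S - 117) = (2*n)/(-117 + S) = 2*n/(-117 + S))
D/I(-185, x(5)) = -28422/(2*(-185)/(-117 + (-5/5 + (⅕)*5))) = -28422/(2*(-185)/(-117 + (-5*⅕ + 1))) = -28422/(2*(-185)/(-117 + (-1 + 1))) = -28422/(2*(-185)/(-117 + 0)) = -28422/(2*(-185)/(-117)) = -28422/(2*(-185)*(-1/117)) = -28422/370/117 = -28422*117/370 = -1662687/185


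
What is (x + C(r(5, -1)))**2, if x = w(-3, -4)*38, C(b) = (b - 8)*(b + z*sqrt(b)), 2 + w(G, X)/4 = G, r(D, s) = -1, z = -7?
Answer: 560032 - 94626*I ≈ 5.6003e+5 - 94626.0*I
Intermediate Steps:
w(G, X) = -8 + 4*G
C(b) = (-8 + b)*(b - 7*sqrt(b)) (C(b) = (b - 8)*(b - 7*sqrt(b)) = (-8 + b)*(b - 7*sqrt(b)))
x = -760 (x = (-8 + 4*(-3))*38 = (-8 - 12)*38 = -20*38 = -760)
(x + C(r(5, -1)))**2 = (-760 + ((-1)**2 - 8*(-1) - (-7)*I + 56*sqrt(-1)))**2 = (-760 + (1 + 8 - (-7)*I + 56*I))**2 = (-760 + (1 + 8 + 7*I + 56*I))**2 = (-760 + (9 + 63*I))**2 = (-751 + 63*I)**2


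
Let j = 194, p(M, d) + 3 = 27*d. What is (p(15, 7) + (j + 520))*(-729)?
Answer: -656100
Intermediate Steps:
p(M, d) = -3 + 27*d
(p(15, 7) + (j + 520))*(-729) = ((-3 + 27*7) + (194 + 520))*(-729) = ((-3 + 189) + 714)*(-729) = (186 + 714)*(-729) = 900*(-729) = -656100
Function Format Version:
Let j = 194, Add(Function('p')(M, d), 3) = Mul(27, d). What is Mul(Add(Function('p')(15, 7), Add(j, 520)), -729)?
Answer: -656100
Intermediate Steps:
Function('p')(M, d) = Add(-3, Mul(27, d))
Mul(Add(Function('p')(15, 7), Add(j, 520)), -729) = Mul(Add(Add(-3, Mul(27, 7)), Add(194, 520)), -729) = Mul(Add(Add(-3, 189), 714), -729) = Mul(Add(186, 714), -729) = Mul(900, -729) = -656100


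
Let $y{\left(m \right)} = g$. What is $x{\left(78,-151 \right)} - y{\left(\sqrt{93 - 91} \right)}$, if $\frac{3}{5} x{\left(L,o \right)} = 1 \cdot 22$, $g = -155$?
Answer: $\frac{575}{3} \approx 191.67$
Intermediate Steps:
$y{\left(m \right)} = -155$
$x{\left(L,o \right)} = \frac{110}{3}$ ($x{\left(L,o \right)} = \frac{5 \cdot 1 \cdot 22}{3} = \frac{5}{3} \cdot 22 = \frac{110}{3}$)
$x{\left(78,-151 \right)} - y{\left(\sqrt{93 - 91} \right)} = \frac{110}{3} - -155 = \frac{110}{3} + 155 = \frac{575}{3}$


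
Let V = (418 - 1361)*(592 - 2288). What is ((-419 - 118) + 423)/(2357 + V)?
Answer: -38/533895 ≈ -7.1175e-5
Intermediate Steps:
V = 1599328 (V = -943*(-1696) = 1599328)
((-419 - 118) + 423)/(2357 + V) = ((-419 - 118) + 423)/(2357 + 1599328) = (-537 + 423)/1601685 = -114*1/1601685 = -38/533895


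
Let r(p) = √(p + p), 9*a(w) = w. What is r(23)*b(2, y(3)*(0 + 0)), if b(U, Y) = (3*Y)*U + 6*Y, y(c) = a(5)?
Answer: 0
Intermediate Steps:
a(w) = w/9
y(c) = 5/9 (y(c) = (⅑)*5 = 5/9)
r(p) = √2*√p (r(p) = √(2*p) = √2*√p)
b(U, Y) = 6*Y + 3*U*Y (b(U, Y) = 3*U*Y + 6*Y = 6*Y + 3*U*Y)
r(23)*b(2, y(3)*(0 + 0)) = (√2*√23)*(3*(5*(0 + 0)/9)*(2 + 2)) = √46*(3*((5/9)*0)*4) = √46*(3*0*4) = √46*0 = 0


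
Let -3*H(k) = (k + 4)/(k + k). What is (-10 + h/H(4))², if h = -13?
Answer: 841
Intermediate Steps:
H(k) = -(4 + k)/(6*k) (H(k) = -(k + 4)/(3*(k + k)) = -(4 + k)/(3*(2*k)) = -(4 + k)*1/(2*k)/3 = -(4 + k)/(6*k))
(-10 + h/H(4))² = (-10 - 13*24/(-4 - 1*4))² = (-10 - 13*24/(-4 - 4))² = (-10 - 13/((⅙)*(¼)*(-8)))² = (-10 - 13/(-⅓))² = (-10 - 13*(-3))² = (-10 + 39)² = 29² = 841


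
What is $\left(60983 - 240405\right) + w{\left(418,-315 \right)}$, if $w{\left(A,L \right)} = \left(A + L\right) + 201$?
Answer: $-179118$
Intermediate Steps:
$w{\left(A,L \right)} = 201 + A + L$
$\left(60983 - 240405\right) + w{\left(418,-315 \right)} = \left(60983 - 240405\right) + \left(201 + 418 - 315\right) = -179422 + 304 = -179118$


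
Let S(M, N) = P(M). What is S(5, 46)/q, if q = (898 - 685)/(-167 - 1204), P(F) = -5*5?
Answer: 11425/71 ≈ 160.92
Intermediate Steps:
P(F) = -25
S(M, N) = -25
q = -71/457 (q = 213/(-1371) = 213*(-1/1371) = -71/457 ≈ -0.15536)
S(5, 46)/q = -25/(-71/457) = -25*(-457/71) = 11425/71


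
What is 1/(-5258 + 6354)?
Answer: 1/1096 ≈ 0.00091241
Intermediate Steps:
1/(-5258 + 6354) = 1/1096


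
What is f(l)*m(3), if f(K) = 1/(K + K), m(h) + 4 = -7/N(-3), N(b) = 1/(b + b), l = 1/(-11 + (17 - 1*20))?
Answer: -266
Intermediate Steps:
l = -1/14 (l = 1/(-11 + (17 - 20)) = 1/(-11 - 3) = 1/(-14) = -1/14 ≈ -0.071429)
N(b) = 1/(2*b)
m(h) = 38 (m(h) = -4 - 7/((½)/(-3)) = -4 - 7/((½)*(-⅓)) = -4 - 7/(-⅙) = -4 - 7*(-6) = -4 + 42 = 38)
f(K) = 1/(2*K)
f(l)*m(3) = (1/(2*(-1/14)))*38 = ((½)*(-14))*38 = -7*38 = -266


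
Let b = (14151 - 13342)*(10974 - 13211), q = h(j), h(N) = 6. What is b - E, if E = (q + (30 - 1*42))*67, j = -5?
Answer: -1809331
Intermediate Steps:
q = 6
b = -1809733 (b = 809*(-2237) = -1809733)
E = -402 (E = (6 + (30 - 1*42))*67 = (6 + (30 - 42))*67 = (6 - 12)*67 = -6*67 = -402)
b - E = -1809733 - 1*(-402) = -1809733 + 402 = -1809331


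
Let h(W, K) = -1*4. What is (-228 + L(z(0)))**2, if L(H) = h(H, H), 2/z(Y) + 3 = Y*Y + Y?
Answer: 53824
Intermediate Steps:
h(W, K) = -4
z(Y) = 2/(-3 + Y + Y**2) (z(Y) = 2/(-3 + (Y*Y + Y)) = 2/(-3 + (Y**2 + Y)) = 2/(-3 + (Y + Y**2)) = 2/(-3 + Y + Y**2))
L(H) = -4
(-228 + L(z(0)))**2 = (-228 - 4)**2 = (-232)**2 = 53824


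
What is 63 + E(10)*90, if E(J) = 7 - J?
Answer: -207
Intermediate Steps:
63 + E(10)*90 = 63 + (7 - 1*10)*90 = 63 + (7 - 10)*90 = 63 - 3*90 = 63 - 270 = -207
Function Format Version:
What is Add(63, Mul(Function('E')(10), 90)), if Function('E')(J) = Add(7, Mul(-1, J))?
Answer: -207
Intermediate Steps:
Add(63, Mul(Function('E')(10), 90)) = Add(63, Mul(Add(7, Mul(-1, 10)), 90)) = Add(63, Mul(Add(7, -10), 90)) = Add(63, Mul(-3, 90)) = Add(63, -270) = -207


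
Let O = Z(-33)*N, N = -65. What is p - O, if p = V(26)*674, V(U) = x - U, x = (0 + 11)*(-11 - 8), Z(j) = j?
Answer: -160535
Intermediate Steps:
x = -209 (x = 11*(-19) = -209)
O = 2145 (O = -33*(-65) = 2145)
V(U) = -209 - U
p = -158390 (p = (-209 - 1*26)*674 = (-209 - 26)*674 = -235*674 = -158390)
p - O = -158390 - 1*2145 = -158390 - 2145 = -160535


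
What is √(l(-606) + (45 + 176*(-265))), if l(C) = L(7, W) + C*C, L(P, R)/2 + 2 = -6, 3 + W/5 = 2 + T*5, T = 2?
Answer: 75*√57 ≈ 566.24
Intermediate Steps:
W = 45 (W = -15 + 5*(2 + 2*5) = -15 + 5*(2 + 10) = -15 + 5*12 = -15 + 60 = 45)
L(P, R) = -16 (L(P, R) = -4 + 2*(-6) = -4 - 12 = -16)
l(C) = -16 + C² (l(C) = -16 + C*C = -16 + C²)
√(l(-606) + (45 + 176*(-265))) = √((-16 + (-606)²) + (45 + 176*(-265))) = √((-16 + 367236) + (45 - 46640)) = √(367220 - 46595) = √320625 = 75*√57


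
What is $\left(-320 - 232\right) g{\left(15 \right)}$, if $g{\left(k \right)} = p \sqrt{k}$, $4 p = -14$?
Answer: $1932 \sqrt{15} \approx 7482.6$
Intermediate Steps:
$p = - \frac{7}{2}$ ($p = \frac{1}{4} \left(-14\right) = - \frac{7}{2} \approx -3.5$)
$g{\left(k \right)} = - \frac{7 \sqrt{k}}{2}$
$\left(-320 - 232\right) g{\left(15 \right)} = \left(-320 - 232\right) \left(- \frac{7 \sqrt{15}}{2}\right) = - 552 \left(- \frac{7 \sqrt{15}}{2}\right) = 1932 \sqrt{15}$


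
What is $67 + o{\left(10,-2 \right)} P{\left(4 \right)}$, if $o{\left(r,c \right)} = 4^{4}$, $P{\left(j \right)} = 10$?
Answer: $2627$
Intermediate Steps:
$o{\left(r,c \right)} = 256$
$67 + o{\left(10,-2 \right)} P{\left(4 \right)} = 67 + 256 \cdot 10 = 67 + 2560 = 2627$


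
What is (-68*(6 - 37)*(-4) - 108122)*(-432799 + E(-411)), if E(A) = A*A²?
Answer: 8142384348820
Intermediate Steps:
E(A) = A³
(-68*(6 - 37)*(-4) - 108122)*(-432799 + E(-411)) = (-68*(6 - 37)*(-4) - 108122)*(-432799 + (-411)³) = (-68*(-31)*(-4) - 108122)*(-432799 - 69426531) = (2108*(-4) - 108122)*(-69859330) = (-8432 - 108122)*(-69859330) = -116554*(-69859330) = 8142384348820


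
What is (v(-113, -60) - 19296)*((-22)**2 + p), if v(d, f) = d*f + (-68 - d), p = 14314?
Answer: -184545858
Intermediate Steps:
v(d, f) = -68 - d + d*f
(v(-113, -60) - 19296)*((-22)**2 + p) = ((-68 - 1*(-113) - 113*(-60)) - 19296)*((-22)**2 + 14314) = ((-68 + 113 + 6780) - 19296)*(484 + 14314) = (6825 - 19296)*14798 = -12471*14798 = -184545858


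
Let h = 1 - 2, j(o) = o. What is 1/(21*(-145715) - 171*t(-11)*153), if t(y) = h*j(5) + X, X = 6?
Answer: -1/3086178 ≈ -3.2403e-7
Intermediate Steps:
h = -1
t(y) = 1 (t(y) = -1*5 + 6 = -5 + 6 = 1)
1/(21*(-145715) - 171*t(-11)*153) = 1/(21*(-145715) - 171*1*153) = 1/(-3060015 - 171*153) = 1/(-3060015 - 26163) = 1/(-3086178) = -1/3086178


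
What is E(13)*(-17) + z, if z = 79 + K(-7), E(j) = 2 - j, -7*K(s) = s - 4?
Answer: 1873/7 ≈ 267.57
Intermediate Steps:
K(s) = 4/7 - s/7 (K(s) = -(s - 4)/7 = -(-4 + s)/7 = 4/7 - s/7)
z = 564/7 (z = 79 + (4/7 - 1/7*(-7)) = 79 + (4/7 + 1) = 79 + 11/7 = 564/7 ≈ 80.571)
E(13)*(-17) + z = (2 - 1*13)*(-17) + 564/7 = (2 - 13)*(-17) + 564/7 = -11*(-17) + 564/7 = 187 + 564/7 = 1873/7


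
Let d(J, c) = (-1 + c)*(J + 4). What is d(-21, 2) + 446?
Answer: 429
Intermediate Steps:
d(J, c) = (-1 + c)*(4 + J)
d(-21, 2) + 446 = (-4 - 1*(-21) + 4*2 - 21*2) + 446 = (-4 + 21 + 8 - 42) + 446 = -17 + 446 = 429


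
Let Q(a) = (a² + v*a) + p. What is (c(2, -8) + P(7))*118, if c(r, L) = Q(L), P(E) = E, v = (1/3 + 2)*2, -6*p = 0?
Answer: 11918/3 ≈ 3972.7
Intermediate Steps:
p = 0 (p = -⅙*0 = 0)
v = 14/3 (v = (1*(⅓) + 2)*2 = (⅓ + 2)*2 = (7/3)*2 = 14/3 ≈ 4.6667)
Q(a) = a² + 14*a/3 (Q(a) = (a² + 14*a/3) + 0 = a² + 14*a/3)
c(r, L) = L*(14 + 3*L)/3
(c(2, -8) + P(7))*118 = ((⅓)*(-8)*(14 + 3*(-8)) + 7)*118 = ((⅓)*(-8)*(14 - 24) + 7)*118 = ((⅓)*(-8)*(-10) + 7)*118 = (80/3 + 7)*118 = (101/3)*118 = 11918/3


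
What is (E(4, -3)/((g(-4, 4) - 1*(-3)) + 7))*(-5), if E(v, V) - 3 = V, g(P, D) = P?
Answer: 0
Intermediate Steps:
E(v, V) = 3 + V
(E(4, -3)/((g(-4, 4) - 1*(-3)) + 7))*(-5) = ((3 - 3)/((-4 - 1*(-3)) + 7))*(-5) = (0/((-4 + 3) + 7))*(-5) = (0/(-1 + 7))*(-5) = (0/6)*(-5) = (0*(⅙))*(-5) = 0*(-5) = 0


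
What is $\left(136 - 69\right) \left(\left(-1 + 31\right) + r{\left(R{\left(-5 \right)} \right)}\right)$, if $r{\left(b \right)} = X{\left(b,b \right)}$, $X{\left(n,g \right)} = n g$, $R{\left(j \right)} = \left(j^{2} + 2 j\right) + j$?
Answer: $8710$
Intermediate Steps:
$R{\left(j \right)} = j^{2} + 3 j$
$X{\left(n,g \right)} = g n$
$r{\left(b \right)} = b^{2}$ ($r{\left(b \right)} = b b = b^{2}$)
$\left(136 - 69\right) \left(\left(-1 + 31\right) + r{\left(R{\left(-5 \right)} \right)}\right) = \left(136 - 69\right) \left(\left(-1 + 31\right) + \left(- 5 \left(3 - 5\right)\right)^{2}\right) = 67 \left(30 + \left(\left(-5\right) \left(-2\right)\right)^{2}\right) = 67 \left(30 + 10^{2}\right) = 67 \left(30 + 100\right) = 67 \cdot 130 = 8710$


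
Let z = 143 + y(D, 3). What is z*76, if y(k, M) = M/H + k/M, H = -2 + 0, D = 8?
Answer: 32870/3 ≈ 10957.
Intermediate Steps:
H = -2
y(k, M) = -M/2 + k/M (y(k, M) = M/(-2) + k/M = M*(-½) + k/M = -M/2 + k/M)
z = 865/6 (z = 143 + (-½*3 + 8/3) = 143 + (-3/2 + 8*(⅓)) = 143 + (-3/2 + 8/3) = 143 + 7/6 = 865/6 ≈ 144.17)
z*76 = (865/6)*76 = 32870/3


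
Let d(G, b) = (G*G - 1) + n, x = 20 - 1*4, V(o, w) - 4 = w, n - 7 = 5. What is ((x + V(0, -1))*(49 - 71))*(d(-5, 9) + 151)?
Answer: -78166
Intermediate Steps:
n = 12 (n = 7 + 5 = 12)
V(o, w) = 4 + w
x = 16 (x = 20 - 4 = 16)
d(G, b) = 11 + G² (d(G, b) = (G*G - 1) + 12 = (G² - 1) + 12 = (-1 + G²) + 12 = 11 + G²)
((x + V(0, -1))*(49 - 71))*(d(-5, 9) + 151) = ((16 + (4 - 1))*(49 - 71))*((11 + (-5)²) + 151) = ((16 + 3)*(-22))*((11 + 25) + 151) = (19*(-22))*(36 + 151) = -418*187 = -78166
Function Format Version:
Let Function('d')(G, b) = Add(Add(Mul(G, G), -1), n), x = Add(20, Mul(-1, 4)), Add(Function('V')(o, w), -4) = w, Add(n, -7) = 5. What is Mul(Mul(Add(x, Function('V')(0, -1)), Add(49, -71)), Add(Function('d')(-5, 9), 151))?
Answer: -78166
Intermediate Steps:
n = 12 (n = Add(7, 5) = 12)
Function('V')(o, w) = Add(4, w)
x = 16 (x = Add(20, -4) = 16)
Function('d')(G, b) = Add(11, Pow(G, 2)) (Function('d')(G, b) = Add(Add(Mul(G, G), -1), 12) = Add(Add(Pow(G, 2), -1), 12) = Add(Add(-1, Pow(G, 2)), 12) = Add(11, Pow(G, 2)))
Mul(Mul(Add(x, Function('V')(0, -1)), Add(49, -71)), Add(Function('d')(-5, 9), 151)) = Mul(Mul(Add(16, Add(4, -1)), Add(49, -71)), Add(Add(11, Pow(-5, 2)), 151)) = Mul(Mul(Add(16, 3), -22), Add(Add(11, 25), 151)) = Mul(Mul(19, -22), Add(36, 151)) = Mul(-418, 187) = -78166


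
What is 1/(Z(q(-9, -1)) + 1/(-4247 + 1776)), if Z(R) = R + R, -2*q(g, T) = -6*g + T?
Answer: -2471/130964 ≈ -0.018868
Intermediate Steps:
q(g, T) = 3*g - T/2 (q(g, T) = -(-6*g + T)/2 = -(T - 6*g)/2 = 3*g - T/2)
Z(R) = 2*R
1/(Z(q(-9, -1)) + 1/(-4247 + 1776)) = 1/(2*(3*(-9) - ½*(-1)) + 1/(-4247 + 1776)) = 1/(2*(-27 + ½) + 1/(-2471)) = 1/(2*(-53/2) - 1/2471) = 1/(-53 - 1/2471) = 1/(-130964/2471) = -2471/130964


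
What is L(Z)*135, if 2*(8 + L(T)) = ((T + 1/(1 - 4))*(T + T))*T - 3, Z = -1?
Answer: -2925/2 ≈ -1462.5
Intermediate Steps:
L(T) = -19/2 + T²*(-⅓ + T) (L(T) = -8 + (((T + 1/(1 - 4))*(T + T))*T - 3)/2 = -8 + (((T + 1/(-3))*(2*T))*T - 3)/2 = -8 + (((T - ⅓)*(2*T))*T - 3)/2 = -8 + (((-⅓ + T)*(2*T))*T - 3)/2 = -8 + ((2*T*(-⅓ + T))*T - 3)/2 = -8 + (2*T²*(-⅓ + T) - 3)/2 = -8 + (-3 + 2*T²*(-⅓ + T))/2 = -8 + (-3/2 + T²*(-⅓ + T)) = -19/2 + T²*(-⅓ + T))
L(Z)*135 = (-19/2 + (-1)³ - ⅓*(-1)²)*135 = (-19/2 - 1 - ⅓*1)*135 = (-19/2 - 1 - ⅓)*135 = -65/6*135 = -2925/2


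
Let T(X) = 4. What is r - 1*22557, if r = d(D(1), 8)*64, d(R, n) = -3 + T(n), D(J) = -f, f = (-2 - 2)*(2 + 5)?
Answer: -22493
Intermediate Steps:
f = -28 (f = -4*7 = -28)
D(J) = 28 (D(J) = -1*(-28) = 28)
d(R, n) = 1 (d(R, n) = -3 + 4 = 1)
r = 64 (r = 1*64 = 64)
r - 1*22557 = 64 - 1*22557 = 64 - 22557 = -22493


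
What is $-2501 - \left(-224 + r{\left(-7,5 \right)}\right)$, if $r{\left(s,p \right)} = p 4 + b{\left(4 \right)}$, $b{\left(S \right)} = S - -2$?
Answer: $-2303$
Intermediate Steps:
$b{\left(S \right)} = 2 + S$ ($b{\left(S \right)} = S + 2 = 2 + S$)
$r{\left(s,p \right)} = 6 + 4 p$ ($r{\left(s,p \right)} = p 4 + \left(2 + 4\right) = 4 p + 6 = 6 + 4 p$)
$-2501 - \left(-224 + r{\left(-7,5 \right)}\right) = -2501 - \left(-224 + \left(6 + 4 \cdot 5\right)\right) = -2501 - \left(-224 + \left(6 + 20\right)\right) = -2501 - \left(-224 + 26\right) = -2501 - -198 = -2501 + 198 = -2303$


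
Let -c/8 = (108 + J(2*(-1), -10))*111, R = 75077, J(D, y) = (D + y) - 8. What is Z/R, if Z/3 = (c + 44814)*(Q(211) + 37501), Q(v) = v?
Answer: -3770822880/75077 ≈ -50226.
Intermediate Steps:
J(D, y) = -8 + D + y
c = -78144 (c = -8*(108 + (-8 + 2*(-1) - 10))*111 = -8*(108 + (-8 - 2 - 10))*111 = -8*(108 - 20)*111 = -704*111 = -8*9768 = -78144)
Z = -3770822880 (Z = 3*((-78144 + 44814)*(211 + 37501)) = 3*(-33330*37712) = 3*(-1256940960) = -3770822880)
Z/R = -3770822880/75077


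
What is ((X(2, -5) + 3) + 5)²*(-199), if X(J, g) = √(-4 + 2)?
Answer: -12338 - 3184*I*√2 ≈ -12338.0 - 4502.9*I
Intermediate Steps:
X(J, g) = I*√2 (X(J, g) = √(-2) = I*√2)
((X(2, -5) + 3) + 5)²*(-199) = ((I*√2 + 3) + 5)²*(-199) = ((3 + I*√2) + 5)²*(-199) = (8 + I*√2)²*(-199) = -199*(8 + I*√2)²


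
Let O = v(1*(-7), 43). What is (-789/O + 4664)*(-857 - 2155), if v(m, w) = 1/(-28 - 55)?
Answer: -211294812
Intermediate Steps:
v(m, w) = -1/83 (v(m, w) = 1/(-83) = -1/83)
O = -1/83 ≈ -0.012048
(-789/O + 4664)*(-857 - 2155) = (-789/(-1/83) + 4664)*(-857 - 2155) = (-789*(-83) + 4664)*(-3012) = (65487 + 4664)*(-3012) = 70151*(-3012) = -211294812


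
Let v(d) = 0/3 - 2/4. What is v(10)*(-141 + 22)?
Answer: 119/2 ≈ 59.500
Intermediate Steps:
v(d) = -1/2 (v(d) = 0*(1/3) - 2*1/4 = 0 - 1/2 = -1/2)
v(10)*(-141 + 22) = -(-141 + 22)/2 = -1/2*(-119) = 119/2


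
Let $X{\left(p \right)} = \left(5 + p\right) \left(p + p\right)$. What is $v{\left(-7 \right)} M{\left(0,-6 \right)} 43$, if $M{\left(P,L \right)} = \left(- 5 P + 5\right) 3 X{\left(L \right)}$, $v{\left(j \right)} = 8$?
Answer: $61920$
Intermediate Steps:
$X{\left(p \right)} = 2 p \left(5 + p\right)$ ($X{\left(p \right)} = \left(5 + p\right) 2 p = 2 p \left(5 + p\right)$)
$M{\left(P,L \right)} = 2 L \left(5 + L\right) \left(15 - 15 P\right)$ ($M{\left(P,L \right)} = \left(- 5 P + 5\right) 3 \cdot 2 L \left(5 + L\right) = \left(5 - 5 P\right) 3 \cdot 2 L \left(5 + L\right) = \left(15 - 15 P\right) 2 L \left(5 + L\right) = 2 L \left(5 + L\right) \left(15 - 15 P\right)$)
$v{\left(-7 \right)} M{\left(0,-6 \right)} 43 = 8 \left(\left(-30\right) \left(-6\right) \left(-1 + 0\right) \left(5 - 6\right)\right) 43 = 8 \left(\left(-30\right) \left(-6\right) \left(-1\right) \left(-1\right)\right) 43 = 8 \cdot 180 \cdot 43 = 1440 \cdot 43 = 61920$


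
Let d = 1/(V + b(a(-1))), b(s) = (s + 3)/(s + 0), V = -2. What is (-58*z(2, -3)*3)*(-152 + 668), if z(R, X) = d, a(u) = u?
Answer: 22446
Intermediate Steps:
b(s) = (3 + s)/s
d = -¼ (d = 1/(-2 + (3 - 1)/(-1)) = 1/(-2 - 1*2) = 1/(-2 - 2) = 1/(-4) = -¼ ≈ -0.25000)
z(R, X) = -¼
(-58*z(2, -3)*3)*(-152 + 668) = (-(-29)*3/2)*(-152 + 668) = -58*(-¾)*516 = (87/2)*516 = 22446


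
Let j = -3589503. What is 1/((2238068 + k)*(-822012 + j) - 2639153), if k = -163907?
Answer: -1/9150195003068 ≈ -1.0929e-13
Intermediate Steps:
1/((2238068 + k)*(-822012 + j) - 2639153) = 1/((2238068 - 163907)*(-822012 - 3589503) - 2639153) = 1/(2074161*(-4411515) - 2639153) = 1/(-9150192363915 - 2639153) = 1/(-9150195003068) = -1/9150195003068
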